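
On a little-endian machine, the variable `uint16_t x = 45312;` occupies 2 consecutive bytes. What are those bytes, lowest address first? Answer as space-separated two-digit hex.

00 B1

45312 in hexadecimal, padded to 16 bits, is 0xB100.
Split into bytes (most-significant first): B1 00.
Little-endian stores the least-significant byte at the lowest address.
So at ascending addresses the bytes are 00 B1.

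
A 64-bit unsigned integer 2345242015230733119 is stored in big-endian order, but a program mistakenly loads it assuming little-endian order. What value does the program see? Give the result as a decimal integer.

4551774652836973344

2345242015230733119 in 64-bit hexadecimal is 0x208BF92FEE262B3F.
Stored big-endian, the bytes at ascending addresses are 20 8B F9 2F EE 26 2B 3F.
Read back as little-endian, the first byte is least significant, giving 0x3F2B26EE2FF98B20.
0x3F2B26EE2FF98B20 = 4551774652836973344.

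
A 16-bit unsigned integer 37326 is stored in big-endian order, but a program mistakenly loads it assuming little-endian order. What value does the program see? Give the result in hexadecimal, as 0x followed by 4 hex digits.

37326 in 16-bit hexadecimal is 0x91CE.
Stored big-endian, the bytes at ascending addresses are 91 CE.
Read back as little-endian, the first byte is least significant, giving 0xCE91.

0xCE91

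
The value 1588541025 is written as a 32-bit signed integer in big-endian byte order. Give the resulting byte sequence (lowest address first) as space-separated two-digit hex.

1588541025 in hexadecimal, padded to 32 bits, is 0x5EAF3661.
Split into bytes (most-significant first): 5E AF 36 61.
In big-endian order the high byte comes first in memory.
So the memory order matches the most-significant-first order: 5E AF 36 61.

5E AF 36 61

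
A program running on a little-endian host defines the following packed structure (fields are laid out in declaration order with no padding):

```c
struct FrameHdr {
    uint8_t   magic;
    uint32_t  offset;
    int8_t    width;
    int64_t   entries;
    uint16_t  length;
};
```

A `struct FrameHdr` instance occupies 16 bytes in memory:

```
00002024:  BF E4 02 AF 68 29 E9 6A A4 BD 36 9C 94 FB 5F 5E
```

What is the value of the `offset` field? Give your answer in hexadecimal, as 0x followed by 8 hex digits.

0x68AF02E4

`offset` follows `magic` (1 byte), so it starts at byte offset 1 and occupies 4 bytes.
Bytes at offsets 1..4: E4 02 AF 68.
Little-endian stores the least-significant byte at the lowest address.
Reassemble most-significant byte first: 68 AF 02 E4 → 0x68AF02E4.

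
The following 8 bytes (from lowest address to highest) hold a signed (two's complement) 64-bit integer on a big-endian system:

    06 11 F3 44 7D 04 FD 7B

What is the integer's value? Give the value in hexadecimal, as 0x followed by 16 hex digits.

Big-endian stores the most-significant byte at the lowest address.
The bytes are already most-significant first: 0x0611F3447D04FD7B.

0x0611F3447D04FD7B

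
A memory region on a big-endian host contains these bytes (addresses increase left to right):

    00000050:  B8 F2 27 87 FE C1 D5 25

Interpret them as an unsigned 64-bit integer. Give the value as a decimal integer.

13326757712390903077

In big-endian order the high byte comes first in memory.
The bytes are already most-significant first: 0xB8F22787FEC1D525.
0xB8F22787FEC1D525 = 13326757712390903077.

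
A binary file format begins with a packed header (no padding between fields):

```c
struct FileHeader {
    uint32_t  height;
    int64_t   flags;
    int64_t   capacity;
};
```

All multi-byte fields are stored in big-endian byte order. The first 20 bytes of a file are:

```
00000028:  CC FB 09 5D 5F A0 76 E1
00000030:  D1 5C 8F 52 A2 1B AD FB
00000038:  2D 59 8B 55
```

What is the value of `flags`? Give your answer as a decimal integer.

`flags` follows `height` (4 bytes), so it starts at byte offset 4 and occupies 8 bytes.
Bytes at offsets 4..11: 5F A0 76 E1 D1 5C 8F 52.
Big-endian stores the most-significant byte at the lowest address.
The bytes are already most-significant first: 0x5FA076E1D15C8F52.
0x5FA076E1D15C8F52 = 6890638142129082194.

6890638142129082194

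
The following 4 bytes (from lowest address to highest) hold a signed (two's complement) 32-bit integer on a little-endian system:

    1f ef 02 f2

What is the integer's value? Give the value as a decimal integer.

-234688737

In little-endian order the low byte comes first in memory.
Reassemble most-significant byte first: F2 02 EF 1F → 0xF202EF1F.
Top bit is set, so as a signed 32-bit value this is 0xF202EF1F − 2^32 = -234688737.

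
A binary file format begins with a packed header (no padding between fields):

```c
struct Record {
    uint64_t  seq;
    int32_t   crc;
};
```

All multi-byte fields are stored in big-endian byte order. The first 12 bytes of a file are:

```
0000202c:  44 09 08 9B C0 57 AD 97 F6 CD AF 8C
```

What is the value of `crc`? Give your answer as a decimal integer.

`crc` follows `seq` (8 bytes), so it starts at byte offset 8 and occupies 4 bytes.
Bytes at offsets 8..11: F6 CD AF 8C.
Big-endian stores the most-significant byte at the lowest address.
The bytes are already most-significant first: 0xF6CDAF8C.
Top bit is set, so as a signed 32-bit value this is 0xF6CDAF8C − 2^32 = -154292340.

-154292340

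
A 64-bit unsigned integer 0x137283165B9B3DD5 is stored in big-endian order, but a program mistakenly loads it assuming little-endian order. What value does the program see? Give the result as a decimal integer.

15365608319180042771

Stored big-endian, the bytes at ascending addresses are 13 72 83 16 5B 9B 3D D5.
Read back as little-endian, the first byte is least significant, giving 0xD53D9B5B16837213.
0xD53D9B5B16837213 = 15365608319180042771.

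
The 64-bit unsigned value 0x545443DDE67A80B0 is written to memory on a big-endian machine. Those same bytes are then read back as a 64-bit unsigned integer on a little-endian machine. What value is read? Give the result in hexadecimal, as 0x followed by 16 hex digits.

Stored big-endian, the bytes at ascending addresses are 54 54 43 DD E6 7A 80 B0.
Read back as little-endian, the first byte is least significant, giving 0xB0807AE6DD435454.

0xB0807AE6DD435454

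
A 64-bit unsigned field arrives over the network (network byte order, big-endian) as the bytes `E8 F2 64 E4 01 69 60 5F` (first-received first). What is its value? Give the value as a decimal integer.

In big-endian order the high byte comes first in memory.
The bytes are already most-significant first: 0xE8F264E40169605F.
0xE8F264E40169605F = 16785589691602264159.

16785589691602264159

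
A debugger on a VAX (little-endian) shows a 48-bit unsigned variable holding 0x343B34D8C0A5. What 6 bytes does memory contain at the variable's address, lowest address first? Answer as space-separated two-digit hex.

Split into bytes (most-significant first): 34 3B 34 D8 C0 A5.
In little-endian order the low byte comes first in memory.
So at ascending addresses the bytes are A5 C0 D8 34 3B 34.

A5 C0 D8 34 3B 34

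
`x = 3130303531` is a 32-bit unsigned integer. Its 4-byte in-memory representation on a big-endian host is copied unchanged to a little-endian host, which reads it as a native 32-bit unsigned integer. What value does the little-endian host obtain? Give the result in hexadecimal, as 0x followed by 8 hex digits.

3130303531 in 32-bit hexadecimal is 0xBA94A42B.
Stored big-endian, the bytes at ascending addresses are BA 94 A4 2B.
Read back as little-endian, the first byte is least significant, giving 0x2BA494BA.

0x2BA494BA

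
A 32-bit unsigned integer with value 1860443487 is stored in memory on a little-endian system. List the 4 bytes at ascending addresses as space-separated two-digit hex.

5F 1D E4 6E

1860443487 in hexadecimal, padded to 32 bits, is 0x6EE41D5F.
Split into bytes (most-significant first): 6E E4 1D 5F.
Little-endian stores the least-significant byte at the lowest address.
So at ascending addresses the bytes are 5F 1D E4 6E.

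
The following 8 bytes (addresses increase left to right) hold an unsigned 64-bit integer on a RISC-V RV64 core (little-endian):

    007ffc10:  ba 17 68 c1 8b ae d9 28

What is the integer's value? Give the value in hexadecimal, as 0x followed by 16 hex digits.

0x28D9AE8BC16817BA

Little-endian: lowest address holds the least-significant byte.
Reassemble most-significant byte first: 28 D9 AE 8B C1 68 17 BA → 0x28D9AE8BC16817BA.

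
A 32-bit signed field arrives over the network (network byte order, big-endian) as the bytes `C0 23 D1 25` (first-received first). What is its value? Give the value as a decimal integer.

-1071394523

Big-endian stores the most-significant byte at the lowest address.
The bytes are already most-significant first: 0xC023D125.
Top bit is set, so as a signed 32-bit value this is 0xC023D125 − 2^32 = -1071394523.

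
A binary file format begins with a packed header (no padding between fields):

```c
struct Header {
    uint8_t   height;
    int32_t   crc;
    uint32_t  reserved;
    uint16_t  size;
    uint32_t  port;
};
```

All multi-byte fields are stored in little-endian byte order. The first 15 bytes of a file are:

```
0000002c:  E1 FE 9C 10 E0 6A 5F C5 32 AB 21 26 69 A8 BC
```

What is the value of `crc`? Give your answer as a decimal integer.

-535782146

`crc` follows `height` (1 byte), so it starts at byte offset 1 and occupies 4 bytes.
Bytes at offsets 1..4: FE 9C 10 E0.
Little-endian: lowest address holds the least-significant byte.
Reassemble most-significant byte first: E0 10 9C FE → 0xE0109CFE.
Top bit is set, so as a signed 32-bit value this is 0xE0109CFE − 2^32 = -535782146.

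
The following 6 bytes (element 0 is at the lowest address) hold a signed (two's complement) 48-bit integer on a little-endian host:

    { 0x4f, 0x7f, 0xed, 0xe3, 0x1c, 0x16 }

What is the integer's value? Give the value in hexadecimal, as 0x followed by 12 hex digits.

0x161CE3ED7F4F

Little-endian: lowest address holds the least-significant byte.
Reassemble most-significant byte first: 16 1C E3 ED 7F 4F → 0x161CE3ED7F4F.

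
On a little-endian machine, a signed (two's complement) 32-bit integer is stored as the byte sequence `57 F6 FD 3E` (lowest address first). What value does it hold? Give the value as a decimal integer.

In little-endian order the low byte comes first in memory.
Reassemble most-significant byte first: 3E FD F6 57 → 0x3EFDF657.
0x3EFDF657 = 1056831063.

1056831063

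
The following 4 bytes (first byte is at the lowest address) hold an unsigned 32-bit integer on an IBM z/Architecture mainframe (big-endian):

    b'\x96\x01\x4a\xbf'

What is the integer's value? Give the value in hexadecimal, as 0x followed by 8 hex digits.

0x96014ABF

In big-endian order the high byte comes first in memory.
The bytes are already most-significant first: 0x96014ABF.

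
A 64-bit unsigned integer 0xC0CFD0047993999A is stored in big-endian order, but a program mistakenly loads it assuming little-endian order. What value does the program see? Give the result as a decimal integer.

11140097301258751936

Stored big-endian, the bytes at ascending addresses are C0 CF D0 04 79 93 99 9A.
Read back as little-endian, the first byte is least significant, giving 0x9A99937904D0CFC0.
0x9A99937904D0CFC0 = 11140097301258751936.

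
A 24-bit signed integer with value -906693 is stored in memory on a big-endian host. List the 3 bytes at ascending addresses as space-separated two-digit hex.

F2 2A 3B

Two's complement of -906693 in 24 bits: 906693 = 0x0DD5C5; invert → 0xF22A3A; add 1 → 0xF22A3B.
Split into bytes (most-significant first): F2 2A 3B.
Big-endian: lowest address holds the most-significant byte.
So the memory order matches the most-significant-first order: F2 2A 3B.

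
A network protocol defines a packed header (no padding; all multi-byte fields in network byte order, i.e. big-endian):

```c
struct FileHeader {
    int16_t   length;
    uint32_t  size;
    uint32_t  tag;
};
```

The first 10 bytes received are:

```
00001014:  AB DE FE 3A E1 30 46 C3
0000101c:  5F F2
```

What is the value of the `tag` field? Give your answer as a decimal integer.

1187209202

`tag` follows `length` (2 B), `size` (4 B), so it starts at offset 2 + 4 = 6 and occupies 4 bytes.
Bytes at offsets 6..9: 46 C3 5F F2.
Big-endian: lowest address holds the most-significant byte.
The bytes are already most-significant first: 0x46C35FF2.
0x46C35FF2 = 1187209202.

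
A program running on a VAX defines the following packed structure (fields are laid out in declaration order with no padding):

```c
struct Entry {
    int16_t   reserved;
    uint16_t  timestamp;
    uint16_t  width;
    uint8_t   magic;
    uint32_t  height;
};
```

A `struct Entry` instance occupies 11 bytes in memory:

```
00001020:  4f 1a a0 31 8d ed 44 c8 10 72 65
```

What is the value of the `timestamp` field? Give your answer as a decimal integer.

`timestamp` follows `reserved` (2 bytes), so it starts at byte offset 2 and occupies 2 bytes.
Bytes at offsets 2..3: A0 31.
Little-endian stores the least-significant byte at the lowest address.
Reassemble most-significant byte first: 31 A0 → 0x31A0.
0x31A0 = 12704.

12704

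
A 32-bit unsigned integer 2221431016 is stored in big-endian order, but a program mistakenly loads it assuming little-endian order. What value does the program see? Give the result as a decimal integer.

2221431016 in 32-bit hexadecimal is 0x846858E8.
Stored big-endian, the bytes at ascending addresses are 84 68 58 E8.
Read back as little-endian, the first byte is least significant, giving 0xE8586884.
0xE8586884 = 3898108036.

3898108036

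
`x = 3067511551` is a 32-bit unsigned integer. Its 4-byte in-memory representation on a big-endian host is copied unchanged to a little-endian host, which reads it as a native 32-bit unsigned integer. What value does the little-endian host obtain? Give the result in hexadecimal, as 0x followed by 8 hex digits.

0xFF82D6B6

3067511551 in 32-bit hexadecimal is 0xB6D682FF.
Stored big-endian, the bytes at ascending addresses are B6 D6 82 FF.
Read back as little-endian, the first byte is least significant, giving 0xFF82D6B6.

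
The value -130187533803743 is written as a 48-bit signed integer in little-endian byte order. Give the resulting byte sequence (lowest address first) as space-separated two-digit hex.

Two's complement of -130187533803743 in 48 bits: 130187533803743 = 0x7667A5B4E0DF; invert → 0x89985A4B1F20; add 1 → 0x89985A4B1F21.
Split into bytes (most-significant first): 89 98 5A 4B 1F 21.
Little-endian stores the least-significant byte at the lowest address.
So at ascending addresses the bytes are 21 1F 4B 5A 98 89.

21 1F 4B 5A 98 89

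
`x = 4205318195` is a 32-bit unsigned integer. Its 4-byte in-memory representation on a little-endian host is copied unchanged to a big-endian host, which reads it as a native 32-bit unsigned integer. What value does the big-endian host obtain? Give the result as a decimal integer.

4205318195 in 32-bit hexadecimal is 0xFAA81033.
Stored little-endian, the bytes at ascending addresses are 33 10 A8 FA.
Read back as big-endian, the last byte is least significant, giving 0x3310A8FA.
0x3310A8FA = 856729850.

856729850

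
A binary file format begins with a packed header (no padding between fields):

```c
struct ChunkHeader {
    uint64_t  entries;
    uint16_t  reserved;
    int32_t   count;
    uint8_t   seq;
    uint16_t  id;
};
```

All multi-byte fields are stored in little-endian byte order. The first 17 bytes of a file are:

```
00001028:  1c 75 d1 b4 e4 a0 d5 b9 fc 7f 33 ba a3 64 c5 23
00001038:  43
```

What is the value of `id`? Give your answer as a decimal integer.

`id` follows `entries` (8 B), `reserved` (2 B), `count` (4 B), `seq` (1 B), so it starts at offset 8 + 2 + 4 + 1 = 15 and occupies 2 bytes.
Bytes at offsets 15..16: 23 43.
In little-endian order the low byte comes first in memory.
Reassemble most-significant byte first: 43 23 → 0x4323.
0x4323 = 17187.

17187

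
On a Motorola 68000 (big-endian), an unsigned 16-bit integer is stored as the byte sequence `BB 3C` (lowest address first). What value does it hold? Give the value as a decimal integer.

47932

Big-endian: lowest address holds the most-significant byte.
The bytes are already most-significant first: 0xBB3C.
0xBB3C = 47932.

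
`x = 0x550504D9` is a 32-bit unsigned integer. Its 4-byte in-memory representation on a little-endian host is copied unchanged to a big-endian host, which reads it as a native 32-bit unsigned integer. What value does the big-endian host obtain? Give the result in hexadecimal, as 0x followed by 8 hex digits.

Stored little-endian, the bytes at ascending addresses are D9 04 05 55.
Read back as big-endian, the last byte is least significant, giving 0xD9040555.

0xD9040555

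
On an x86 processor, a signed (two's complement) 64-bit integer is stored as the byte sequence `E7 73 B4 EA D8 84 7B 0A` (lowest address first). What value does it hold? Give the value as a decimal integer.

Little-endian: lowest address holds the least-significant byte.
Reassemble most-significant byte first: 0A 7B 84 D8 EA B4 73 E7 → 0x0A7B84D8EAB473E7.
0x0A7B84D8EAB473E7 = 755343429700187111.

755343429700187111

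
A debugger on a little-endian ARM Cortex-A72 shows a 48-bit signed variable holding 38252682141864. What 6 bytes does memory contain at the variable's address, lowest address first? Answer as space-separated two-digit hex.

A8 E0 87 65 CA 22

38252682141864 in hexadecimal, padded to 48 bits, is 0x22CA6587E0A8.
Split into bytes (most-significant first): 22 CA 65 87 E0 A8.
Little-endian stores the least-significant byte at the lowest address.
So at ascending addresses the bytes are A8 E0 87 65 CA 22.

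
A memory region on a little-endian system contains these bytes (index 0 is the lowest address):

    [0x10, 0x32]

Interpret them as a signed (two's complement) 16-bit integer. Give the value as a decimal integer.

In little-endian order the low byte comes first in memory.
Reassemble most-significant byte first: 32 10 → 0x3210.
0x3210 = 12816.

12816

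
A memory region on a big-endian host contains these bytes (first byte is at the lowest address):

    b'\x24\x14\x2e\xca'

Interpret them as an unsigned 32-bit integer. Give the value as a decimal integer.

605302474

Big-endian: lowest address holds the most-significant byte.
The bytes are already most-significant first: 0x24142ECA.
0x24142ECA = 605302474.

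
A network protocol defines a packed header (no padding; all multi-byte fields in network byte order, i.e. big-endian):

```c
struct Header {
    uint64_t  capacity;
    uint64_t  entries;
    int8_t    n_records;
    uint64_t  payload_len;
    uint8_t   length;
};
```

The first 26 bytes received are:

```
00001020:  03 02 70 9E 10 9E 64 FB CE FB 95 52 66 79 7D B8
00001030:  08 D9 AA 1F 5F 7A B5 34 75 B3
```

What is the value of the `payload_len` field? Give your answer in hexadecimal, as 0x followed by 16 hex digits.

`payload_len` follows `capacity` (8 B), `entries` (8 B), `n_records` (1 B), so it starts at offset 8 + 8 + 1 = 17 and occupies 8 bytes.
Bytes at offsets 17..24: D9 AA 1F 5F 7A B5 34 75.
Big-endian stores the most-significant byte at the lowest address.
The bytes are already most-significant first: 0xD9AA1F5F7AB53475.

0xD9AA1F5F7AB53475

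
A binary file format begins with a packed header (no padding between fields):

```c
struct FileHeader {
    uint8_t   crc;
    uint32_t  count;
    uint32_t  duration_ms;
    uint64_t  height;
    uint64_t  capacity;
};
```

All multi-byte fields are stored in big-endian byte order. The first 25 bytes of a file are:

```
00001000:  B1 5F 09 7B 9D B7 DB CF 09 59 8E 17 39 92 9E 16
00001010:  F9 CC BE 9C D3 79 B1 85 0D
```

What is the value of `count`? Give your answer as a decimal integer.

`count` follows `crc` (1 byte), so it starts at byte offset 1 and occupies 4 bytes.
Bytes at offsets 1..4: 5F 09 7B 9D.
In big-endian order the high byte comes first in memory.
The bytes are already most-significant first: 0x5F097B9D.
0x5F097B9D = 1594456989.

1594456989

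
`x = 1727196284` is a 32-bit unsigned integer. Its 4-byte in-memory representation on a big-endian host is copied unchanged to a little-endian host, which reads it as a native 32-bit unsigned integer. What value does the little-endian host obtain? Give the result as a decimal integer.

2095903334

1727196284 in 32-bit hexadecimal is 0x66F2EC7C.
Stored big-endian, the bytes at ascending addresses are 66 F2 EC 7C.
Read back as little-endian, the first byte is least significant, giving 0x7CECF266.
0x7CECF266 = 2095903334.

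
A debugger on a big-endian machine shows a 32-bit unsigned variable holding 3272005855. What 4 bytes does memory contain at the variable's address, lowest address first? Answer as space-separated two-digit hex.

C3 06 D8 DF

3272005855 in hexadecimal, padded to 32 bits, is 0xC306D8DF.
Split into bytes (most-significant first): C3 06 D8 DF.
Big-endian stores the most-significant byte at the lowest address.
So the memory order matches the most-significant-first order: C3 06 D8 DF.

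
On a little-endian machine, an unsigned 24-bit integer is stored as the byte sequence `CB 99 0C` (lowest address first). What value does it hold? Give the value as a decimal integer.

In little-endian order the low byte comes first in memory.
Reassemble most-significant byte first: 0C 99 CB → 0x0C99CB.
0x0C99CB = 825803.

825803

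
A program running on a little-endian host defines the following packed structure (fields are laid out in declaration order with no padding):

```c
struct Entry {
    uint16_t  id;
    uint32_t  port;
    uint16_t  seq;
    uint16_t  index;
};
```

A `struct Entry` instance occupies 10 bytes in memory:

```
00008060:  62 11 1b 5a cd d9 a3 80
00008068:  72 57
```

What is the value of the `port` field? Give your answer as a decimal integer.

`port` follows `id` (2 bytes), so it starts at byte offset 2 and occupies 4 bytes.
Bytes at offsets 2..5: 1B 5A CD D9.
In little-endian order the low byte comes first in memory.
Reassemble most-significant byte first: D9 CD 5A 1B → 0xD9CD5A1B.
0xD9CD5A1B = 3654113819.

3654113819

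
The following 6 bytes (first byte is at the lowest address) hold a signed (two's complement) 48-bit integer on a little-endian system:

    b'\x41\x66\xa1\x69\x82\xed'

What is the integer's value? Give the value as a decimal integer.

In little-endian order the low byte comes first in memory.
Reassemble most-significant byte first: ED 82 69 A1 66 41 → 0xED8269A16641.
Top bit is set, so as a signed 48-bit value this is 0xED8269A16641 − 2^48 = -20330602994111.

-20330602994111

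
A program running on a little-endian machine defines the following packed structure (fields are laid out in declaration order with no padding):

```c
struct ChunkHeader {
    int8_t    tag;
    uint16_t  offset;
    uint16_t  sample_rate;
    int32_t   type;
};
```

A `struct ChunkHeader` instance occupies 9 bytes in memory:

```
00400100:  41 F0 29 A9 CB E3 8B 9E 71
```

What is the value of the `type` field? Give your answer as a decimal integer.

1906215907

`type` follows `tag` (1 B), `offset` (2 B), `sample_rate` (2 B), so it starts at offset 1 + 2 + 2 = 5 and occupies 4 bytes.
Bytes at offsets 5..8: E3 8B 9E 71.
In little-endian order the low byte comes first in memory.
Reassemble most-significant byte first: 71 9E 8B E3 → 0x719E8BE3.
0x719E8BE3 = 1906215907.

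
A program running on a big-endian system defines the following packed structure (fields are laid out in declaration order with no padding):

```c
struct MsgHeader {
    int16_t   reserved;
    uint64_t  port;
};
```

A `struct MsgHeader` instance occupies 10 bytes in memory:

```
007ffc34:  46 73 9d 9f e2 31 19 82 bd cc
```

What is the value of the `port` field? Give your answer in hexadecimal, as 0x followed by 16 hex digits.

0x9D9FE2311982BDCC

`port` follows `reserved` (2 bytes), so it starts at byte offset 2 and occupies 8 bytes.
Bytes at offsets 2..9: 9D 9F E2 31 19 82 BD CC.
Big-endian: lowest address holds the most-significant byte.
The bytes are already most-significant first: 0x9D9FE2311982BDCC.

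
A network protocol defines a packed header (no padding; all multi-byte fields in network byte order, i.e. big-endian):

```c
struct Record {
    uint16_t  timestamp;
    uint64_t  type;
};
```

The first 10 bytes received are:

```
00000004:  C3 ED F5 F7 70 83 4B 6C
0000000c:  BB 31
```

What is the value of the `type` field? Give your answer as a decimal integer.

17723758567748320049

`type` follows `timestamp` (2 bytes), so it starts at byte offset 2 and occupies 8 bytes.
Bytes at offsets 2..9: F5 F7 70 83 4B 6C BB 31.
Big-endian stores the most-significant byte at the lowest address.
The bytes are already most-significant first: 0xF5F770834B6CBB31.
0xF5F770834B6CBB31 = 17723758567748320049.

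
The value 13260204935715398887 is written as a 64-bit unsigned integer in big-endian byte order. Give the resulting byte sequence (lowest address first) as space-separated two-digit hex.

B8 05 B6 22 2A 32 A4 E7

13260204935715398887 in hexadecimal, padded to 64 bits, is 0xB805B6222A32A4E7.
Split into bytes (most-significant first): B8 05 B6 22 2A 32 A4 E7.
Big-endian stores the most-significant byte at the lowest address.
So the memory order matches the most-significant-first order: B8 05 B6 22 2A 32 A4 E7.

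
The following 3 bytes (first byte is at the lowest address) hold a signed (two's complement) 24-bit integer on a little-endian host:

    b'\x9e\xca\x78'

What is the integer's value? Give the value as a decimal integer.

7916190

In little-endian order the low byte comes first in memory.
Reassemble most-significant byte first: 78 CA 9E → 0x78CA9E.
0x78CA9E = 7916190.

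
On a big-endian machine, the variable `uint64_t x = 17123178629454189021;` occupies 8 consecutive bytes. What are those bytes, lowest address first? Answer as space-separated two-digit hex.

17123178629454189021 in hexadecimal, padded to 64 bits, is 0xEDA1C03DB22D51DD.
Split into bytes (most-significant first): ED A1 C0 3D B2 2D 51 DD.
Big-endian: lowest address holds the most-significant byte.
So the memory order matches the most-significant-first order: ED A1 C0 3D B2 2D 51 DD.

ED A1 C0 3D B2 2D 51 DD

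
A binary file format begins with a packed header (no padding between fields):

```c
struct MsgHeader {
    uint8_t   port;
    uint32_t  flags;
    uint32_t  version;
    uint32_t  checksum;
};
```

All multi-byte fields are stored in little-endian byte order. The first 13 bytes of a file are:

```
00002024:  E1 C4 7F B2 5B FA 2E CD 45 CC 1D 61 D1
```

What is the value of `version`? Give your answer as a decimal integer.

1171074810

`version` follows `port` (1 B), `flags` (4 B), so it starts at offset 1 + 4 = 5 and occupies 4 bytes.
Bytes at offsets 5..8: FA 2E CD 45.
Little-endian: lowest address holds the least-significant byte.
Reassemble most-significant byte first: 45 CD 2E FA → 0x45CD2EFA.
0x45CD2EFA = 1171074810.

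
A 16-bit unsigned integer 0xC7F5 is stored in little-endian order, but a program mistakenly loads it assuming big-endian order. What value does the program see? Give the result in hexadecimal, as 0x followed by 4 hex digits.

0xF5C7

Stored little-endian, the bytes at ascending addresses are F5 C7.
Read back as big-endian, the last byte is least significant, giving 0xF5C7.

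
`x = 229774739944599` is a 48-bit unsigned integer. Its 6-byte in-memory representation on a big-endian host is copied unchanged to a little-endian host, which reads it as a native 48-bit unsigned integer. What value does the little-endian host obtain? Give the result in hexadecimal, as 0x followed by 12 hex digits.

0x97B4C099FAD0

229774739944599 in 48-bit hexadecimal is 0xD0FA99C0B497.
Stored big-endian, the bytes at ascending addresses are D0 FA 99 C0 B4 97.
Read back as little-endian, the first byte is least significant, giving 0x97B4C099FAD0.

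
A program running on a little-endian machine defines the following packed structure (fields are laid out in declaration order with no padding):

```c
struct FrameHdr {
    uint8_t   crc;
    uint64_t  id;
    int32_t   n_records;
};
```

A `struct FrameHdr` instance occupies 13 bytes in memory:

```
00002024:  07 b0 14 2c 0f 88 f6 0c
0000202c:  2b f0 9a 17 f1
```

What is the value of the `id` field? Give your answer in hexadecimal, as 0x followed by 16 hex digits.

0x2B0CF6880F2C14B0

`id` follows `crc` (1 byte), so it starts at byte offset 1 and occupies 8 bytes.
Bytes at offsets 1..8: B0 14 2C 0F 88 F6 0C 2B.
Little-endian stores the least-significant byte at the lowest address.
Reassemble most-significant byte first: 2B 0C F6 88 0F 2C 14 B0 → 0x2B0CF6880F2C14B0.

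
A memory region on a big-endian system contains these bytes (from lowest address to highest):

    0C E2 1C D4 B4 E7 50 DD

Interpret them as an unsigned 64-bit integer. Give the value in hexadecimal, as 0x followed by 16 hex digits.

0x0CE21CD4B4E750DD

Big-endian stores the most-significant byte at the lowest address.
The bytes are already most-significant first: 0x0CE21CD4B4E750DD.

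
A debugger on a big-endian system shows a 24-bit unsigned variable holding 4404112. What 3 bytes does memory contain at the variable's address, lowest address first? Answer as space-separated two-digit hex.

43 33 90

4404112 in hexadecimal, padded to 24 bits, is 0x433390.
Split into bytes (most-significant first): 43 33 90.
In big-endian order the high byte comes first in memory.
So the memory order matches the most-significant-first order: 43 33 90.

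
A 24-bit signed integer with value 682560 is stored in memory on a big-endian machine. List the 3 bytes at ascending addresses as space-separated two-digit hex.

682560 in hexadecimal, padded to 24 bits, is 0x0A6A40.
Split into bytes (most-significant first): 0A 6A 40.
Big-endian: lowest address holds the most-significant byte.
So the memory order matches the most-significant-first order: 0A 6A 40.

0A 6A 40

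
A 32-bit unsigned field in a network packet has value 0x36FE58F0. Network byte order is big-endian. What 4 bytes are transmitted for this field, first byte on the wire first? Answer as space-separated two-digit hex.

Split into bytes (most-significant first): 36 FE 58 F0.
Big-endian stores the most-significant byte at the lowest address.
So the memory order matches the most-significant-first order: 36 FE 58 F0.

36 FE 58 F0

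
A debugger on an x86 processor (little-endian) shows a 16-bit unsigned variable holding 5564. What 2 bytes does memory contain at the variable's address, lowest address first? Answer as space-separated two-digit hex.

5564 in hexadecimal, padded to 16 bits, is 0x15BC.
Split into bytes (most-significant first): 15 BC.
Little-endian stores the least-significant byte at the lowest address.
So at ascending addresses the bytes are BC 15.

BC 15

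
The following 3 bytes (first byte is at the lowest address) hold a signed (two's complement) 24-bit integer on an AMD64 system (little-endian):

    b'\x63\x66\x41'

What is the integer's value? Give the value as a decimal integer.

In little-endian order the low byte comes first in memory.
Reassemble most-significant byte first: 41 66 63 → 0x416663.
0x416663 = 4286051.

4286051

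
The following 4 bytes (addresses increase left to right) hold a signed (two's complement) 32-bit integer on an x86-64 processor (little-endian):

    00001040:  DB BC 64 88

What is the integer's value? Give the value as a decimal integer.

-2006663973

Little-endian stores the least-significant byte at the lowest address.
Reassemble most-significant byte first: 88 64 BC DB → 0x8864BCDB.
Top bit is set, so as a signed 32-bit value this is 0x8864BCDB − 2^32 = -2006663973.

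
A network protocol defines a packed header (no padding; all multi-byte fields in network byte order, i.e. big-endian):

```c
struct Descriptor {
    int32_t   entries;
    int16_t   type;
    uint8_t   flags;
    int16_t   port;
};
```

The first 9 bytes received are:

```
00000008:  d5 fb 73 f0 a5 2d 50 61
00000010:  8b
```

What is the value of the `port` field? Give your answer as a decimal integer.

24971

`port` follows `entries` (4 B), `type` (2 B), `flags` (1 B), so it starts at offset 4 + 2 + 1 = 7 and occupies 2 bytes.
Bytes at offsets 7..8: 61 8B.
Big-endian stores the most-significant byte at the lowest address.
The bytes are already most-significant first: 0x618B.
0x618B = 24971.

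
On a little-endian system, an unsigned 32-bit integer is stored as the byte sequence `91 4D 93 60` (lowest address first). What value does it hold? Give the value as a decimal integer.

1620266385

In little-endian order the low byte comes first in memory.
Reassemble most-significant byte first: 60 93 4D 91 → 0x60934D91.
0x60934D91 = 1620266385.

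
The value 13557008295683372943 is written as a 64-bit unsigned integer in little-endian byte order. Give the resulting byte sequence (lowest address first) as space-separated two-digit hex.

8F 37 3B 81 37 2B 24 BC

13557008295683372943 in hexadecimal, padded to 64 bits, is 0xBC242B37813B378F.
Split into bytes (most-significant first): BC 24 2B 37 81 3B 37 8F.
Little-endian stores the least-significant byte at the lowest address.
So at ascending addresses the bytes are 8F 37 3B 81 37 2B 24 BC.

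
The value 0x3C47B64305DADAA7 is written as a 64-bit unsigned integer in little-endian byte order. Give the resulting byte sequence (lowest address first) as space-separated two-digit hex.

Split into bytes (most-significant first): 3C 47 B6 43 05 DA DA A7.
In little-endian order the low byte comes first in memory.
So at ascending addresses the bytes are A7 DA DA 05 43 B6 47 3C.

A7 DA DA 05 43 B6 47 3C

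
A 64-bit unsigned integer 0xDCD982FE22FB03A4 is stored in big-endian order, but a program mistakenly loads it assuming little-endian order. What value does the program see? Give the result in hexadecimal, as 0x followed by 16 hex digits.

Stored big-endian, the bytes at ascending addresses are DC D9 82 FE 22 FB 03 A4.
Read back as little-endian, the first byte is least significant, giving 0xA403FB22FE82D9DC.

0xA403FB22FE82D9DC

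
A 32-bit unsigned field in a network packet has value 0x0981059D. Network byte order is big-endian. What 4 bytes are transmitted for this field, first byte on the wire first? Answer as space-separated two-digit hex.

Split into bytes (most-significant first): 09 81 05 9D.
Big-endian stores the most-significant byte at the lowest address.
So the memory order matches the most-significant-first order: 09 81 05 9D.

09 81 05 9D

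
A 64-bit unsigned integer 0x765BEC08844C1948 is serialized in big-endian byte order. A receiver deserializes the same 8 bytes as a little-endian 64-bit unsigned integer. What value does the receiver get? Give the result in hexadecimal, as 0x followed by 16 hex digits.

Stored big-endian, the bytes at ascending addresses are 76 5B EC 08 84 4C 19 48.
Read back as little-endian, the first byte is least significant, giving 0x48194C8408EC5B76.

0x48194C8408EC5B76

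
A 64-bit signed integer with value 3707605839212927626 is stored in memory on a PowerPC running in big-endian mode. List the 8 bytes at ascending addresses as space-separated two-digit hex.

33 74 0F DD F5 73 5A 8A

3707605839212927626 in hexadecimal, padded to 64 bits, is 0x33740FDDF5735A8A.
Split into bytes (most-significant first): 33 74 0F DD F5 73 5A 8A.
Big-endian: lowest address holds the most-significant byte.
So the memory order matches the most-significant-first order: 33 74 0F DD F5 73 5A 8A.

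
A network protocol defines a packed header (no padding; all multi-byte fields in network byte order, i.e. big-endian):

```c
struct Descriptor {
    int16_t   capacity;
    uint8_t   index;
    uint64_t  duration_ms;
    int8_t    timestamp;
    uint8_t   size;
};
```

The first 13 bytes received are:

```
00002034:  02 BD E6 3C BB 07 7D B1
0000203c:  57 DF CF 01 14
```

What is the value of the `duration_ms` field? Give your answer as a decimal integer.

`duration_ms` follows `capacity` (2 B), `index` (1 B), so it starts at offset 2 + 1 = 3 and occupies 8 bytes.
Bytes at offsets 3..10: 3C BB 07 7D B1 57 DF CF.
In big-endian order the high byte comes first in memory.
The bytes are already most-significant first: 0x3CBB077DB157DFCF.
0x3CBB077DB157DFCF = 4376099699348201423.

4376099699348201423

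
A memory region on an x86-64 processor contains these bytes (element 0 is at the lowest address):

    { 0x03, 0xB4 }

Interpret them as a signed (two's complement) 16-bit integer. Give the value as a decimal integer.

-19453

Little-endian: lowest address holds the least-significant byte.
Reassemble most-significant byte first: B4 03 → 0xB403.
Top bit is set, so as a signed 16-bit value this is 0xB403 − 2^16 = -19453.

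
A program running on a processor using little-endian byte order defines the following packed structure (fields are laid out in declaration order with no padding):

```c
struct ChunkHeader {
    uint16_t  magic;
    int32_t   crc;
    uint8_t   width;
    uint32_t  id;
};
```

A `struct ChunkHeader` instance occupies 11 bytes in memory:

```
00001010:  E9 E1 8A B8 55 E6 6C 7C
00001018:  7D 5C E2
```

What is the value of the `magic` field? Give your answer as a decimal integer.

`magic` is the first field, at byte offset 0, occupying 2 bytes.
Bytes at offsets 0..1: E9 E1.
Little-endian: lowest address holds the least-significant byte.
Reassemble most-significant byte first: E1 E9 → 0xE1E9.
0xE1E9 = 57833.

57833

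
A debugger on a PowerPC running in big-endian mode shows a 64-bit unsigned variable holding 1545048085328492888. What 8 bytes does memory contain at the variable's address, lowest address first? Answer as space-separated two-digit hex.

15 71 1D 0C 2E E6 F9 58

1545048085328492888 in hexadecimal, padded to 64 bits, is 0x15711D0C2EE6F958.
Split into bytes (most-significant first): 15 71 1D 0C 2E E6 F9 58.
Big-endian stores the most-significant byte at the lowest address.
So the memory order matches the most-significant-first order: 15 71 1D 0C 2E E6 F9 58.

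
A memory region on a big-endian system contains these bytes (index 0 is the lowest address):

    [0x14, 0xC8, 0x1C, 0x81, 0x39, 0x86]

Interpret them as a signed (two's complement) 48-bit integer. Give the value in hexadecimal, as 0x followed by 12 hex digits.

0x14C81C813986

Big-endian stores the most-significant byte at the lowest address.
The bytes are already most-significant first: 0x14C81C813986.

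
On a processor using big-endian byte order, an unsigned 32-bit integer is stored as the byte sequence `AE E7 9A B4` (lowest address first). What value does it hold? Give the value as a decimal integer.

2934414004

In big-endian order the high byte comes first in memory.
The bytes are already most-significant first: 0xAEE79AB4.
0xAEE79AB4 = 2934414004.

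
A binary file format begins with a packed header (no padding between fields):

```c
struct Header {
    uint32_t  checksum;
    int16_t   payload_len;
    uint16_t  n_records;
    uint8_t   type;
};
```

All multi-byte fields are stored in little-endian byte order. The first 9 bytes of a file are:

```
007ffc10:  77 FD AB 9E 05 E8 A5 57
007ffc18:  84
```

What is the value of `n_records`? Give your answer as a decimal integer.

`n_records` follows `checksum` (4 B), `payload_len` (2 B), so it starts at offset 4 + 2 = 6 and occupies 2 bytes.
Bytes at offsets 6..7: A5 57.
Little-endian stores the least-significant byte at the lowest address.
Reassemble most-significant byte first: 57 A5 → 0x57A5.
0x57A5 = 22437.

22437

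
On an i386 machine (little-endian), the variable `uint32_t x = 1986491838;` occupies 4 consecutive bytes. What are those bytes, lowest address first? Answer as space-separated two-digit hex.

BE 75 67 76

1986491838 in hexadecimal, padded to 32 bits, is 0x766775BE.
Split into bytes (most-significant first): 76 67 75 BE.
In little-endian order the low byte comes first in memory.
So at ascending addresses the bytes are BE 75 67 76.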